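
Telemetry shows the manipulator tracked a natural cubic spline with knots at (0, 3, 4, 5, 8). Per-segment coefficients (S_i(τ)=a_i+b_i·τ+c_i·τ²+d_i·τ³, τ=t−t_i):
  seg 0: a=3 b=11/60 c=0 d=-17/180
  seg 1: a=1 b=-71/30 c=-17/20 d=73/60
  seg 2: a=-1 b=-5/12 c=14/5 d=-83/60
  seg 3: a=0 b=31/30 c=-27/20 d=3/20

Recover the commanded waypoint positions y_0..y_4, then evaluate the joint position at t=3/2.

y_0 = S_0(0) = a_0 = 3
y_1 = S_1(0) = a_1 = 1
y_2 = S_2(0) = a_2 = -1
y_3 = S_3(0) = a_3 = 0
y_4 = S_3(3) = -5
t_q=3/2 is in segment 0 (τ=3/2); S_0(τ)=473/160

y_0=3 y_1=1 y_2=-1 y_3=0 y_4=-5
S(3/2) = 473/160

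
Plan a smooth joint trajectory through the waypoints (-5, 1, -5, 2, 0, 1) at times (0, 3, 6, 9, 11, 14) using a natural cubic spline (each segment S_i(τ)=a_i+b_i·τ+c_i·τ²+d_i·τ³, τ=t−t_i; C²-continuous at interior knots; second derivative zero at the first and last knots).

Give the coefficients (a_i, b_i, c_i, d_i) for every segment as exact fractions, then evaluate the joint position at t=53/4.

  seg 0: a=-5 b=229/66 c=0 d=-97/594
  seg 1: a=1 b=-31/33 c=-97/66 d=221/594
  seg 2: a=-5 b=19/66 c=62/33 d=-79/198
  seg 3: a=2 b=26/33 c=-113/66 d=9/22
  seg 4: a=0 b=-38/33 c=49/66 d=-49/594
S(53/4) = 321/1408

Δ: Δ0=2, Δ1=-2, Δ2=7/3, Δ3=-1, Δ4=1/3
row 1: diag=12, rhs=-24; c'=1/4, d'=-2
row 2: denom=12−3·1/4=45/4; d'=(26−3·-2)/(45/4)=128/45
row 3: denom=10−3·4/15=46/5; d'=(-20−3·128/45)/(46/5)=-214/69
row 4: denom=10−2·5/23=220/23; d'=(8−2·-214/69)/(220/23)=49/33
back: M4=49/33
back: M3=-214/69−5/23·49/33=-113/33
back: M2=128/45−4/15·-113/33=124/33
back: M1=-2−1/4·124/33=-97/33
M: M0=0, M1=-97/33, M2=124/33, M3=-113/33, M4=49/33, M5=0
seg 0: a=-5, c=M0/2=0, d=(M1−M0)/(6·3)=-97/594, b=Δ0−h0·(2M0+M1)/6=229/66
seg 1: a=1, c=M1/2=-97/66, d=(M2−M1)/(6·3)=221/594, b=Δ1−h1·(2M1+M2)/6=-31/33
seg 2: a=-5, c=M2/2=62/33, d=(M3−M2)/(6·3)=-79/198, b=Δ2−h2·(2M2+M3)/6=19/66
seg 3: a=2, c=M3/2=-113/66, d=(M4−M3)/(6·2)=9/22, b=Δ3−h3·(2M3+M4)/6=26/33
seg 4: a=0, c=M4/2=49/66, d=(M5−M4)/(6·3)=-49/594, b=Δ4−h4·(2M4+M5)/6=-38/33
t_q=53/4 → seg 4, τ=9/4; S=0+-38/33·τ+49/66·τ²+-49/594·τ³=321/1408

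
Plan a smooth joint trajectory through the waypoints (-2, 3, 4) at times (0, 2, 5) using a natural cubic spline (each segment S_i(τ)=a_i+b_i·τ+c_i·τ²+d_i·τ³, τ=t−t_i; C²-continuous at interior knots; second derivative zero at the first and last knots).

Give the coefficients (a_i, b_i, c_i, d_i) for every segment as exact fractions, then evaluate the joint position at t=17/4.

  seg 0: a=-2 b=44/15 c=0 d=-13/120
  seg 1: a=3 b=49/30 c=-13/20 d=13/180
S(17/4) = 1077/256

Δ: Δ0=5/2, Δ1=1/3
row 1: diag=10, rhs=-13; c'=3/10, d'=-13/10
back: M1=-13/10
M: M0=0, M1=-13/10, M2=0
seg 0: a=-2, c=M0/2=0, d=(M1−M0)/(6·2)=-13/120, b=Δ0−h0·(2M0+M1)/6=44/15
seg 1: a=3, c=M1/2=-13/20, d=(M2−M1)/(6·3)=13/180, b=Δ1−h1·(2M1+M2)/6=49/30
t_q=17/4 → seg 1, τ=9/4; S=3+49/30·τ+-13/20·τ²+13/180·τ³=1077/256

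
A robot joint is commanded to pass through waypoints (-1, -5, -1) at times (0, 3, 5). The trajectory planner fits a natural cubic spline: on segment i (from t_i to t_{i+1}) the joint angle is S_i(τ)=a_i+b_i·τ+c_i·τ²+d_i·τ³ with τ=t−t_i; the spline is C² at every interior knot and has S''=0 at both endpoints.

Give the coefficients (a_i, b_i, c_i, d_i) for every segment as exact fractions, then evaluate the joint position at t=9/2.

  seg 0: a=-1 b=-7/3 c=0 d=1/9
  seg 1: a=-5 b=2/3 c=1 d=-1/6
S(9/2) = -37/16

Δ: Δ0=-4/3, Δ1=2
row 1: diag=10, rhs=20; c'=1/5, d'=2
back: M1=2
M: M0=0, M1=2, M2=0
seg 0: a=-1, c=M0/2=0, d=(M1−M0)/(6·3)=1/9, b=Δ0−h0·(2M0+M1)/6=-7/3
seg 1: a=-5, c=M1/2=1, d=(M2−M1)/(6·2)=-1/6, b=Δ1−h1·(2M1+M2)/6=2/3
t_q=9/2 → seg 1, τ=3/2; S=-5+2/3·τ+1·τ²+-1/6·τ³=-37/16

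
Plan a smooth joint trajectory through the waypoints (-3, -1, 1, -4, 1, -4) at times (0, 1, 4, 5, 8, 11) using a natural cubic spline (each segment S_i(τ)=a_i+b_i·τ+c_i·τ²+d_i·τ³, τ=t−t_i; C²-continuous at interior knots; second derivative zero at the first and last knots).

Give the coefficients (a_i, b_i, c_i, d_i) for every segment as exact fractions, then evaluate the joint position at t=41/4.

Δ: Δ0=2, Δ1=2/3, Δ2=-5, Δ3=5/3, Δ4=-5/3
row 1: diag=8, rhs=-8; c'=3/8, d'=-1
row 2: denom=8−3·3/8=55/8; d'=(-34−3·-1)/(55/8)=-248/55
row 3: denom=8−1·8/55=432/55; d'=(40−1·-248/55)/(432/55)=17/3
row 4: denom=12−3·55/144=521/48; d'=(-20−3·17/3)/(521/48)=-1776/521
back: M4=-1776/521
back: M3=17/3−55/144·-1776/521=10892/1563
back: M2=-248/55−8/55·10892/1563=-8632/1563
back: M1=-1−3/8·-8632/1563=558/521
M: M0=0, M1=558/521, M2=-8632/1563, M3=10892/1563, M4=-1776/521, M5=0
seg 0: a=-3, c=M0/2=0, d=(M1−M0)/(6·1)=93/521, b=Δ0−h0·(2M0+M1)/6=949/521
seg 1: a=-1, c=M1/2=279/521, d=(M2−M1)/(6·3)=-5153/14067, b=Δ1−h1·(2M1+M2)/6=1228/521
seg 2: a=1, c=M2/2=-4316/1563, d=(M3−M2)/(6·1)=3254/1563, b=Δ2−h2·(2M2+M3)/6=-2251/521
seg 3: a=-4, c=M3/2=5446/1563, d=(M4−M3)/(6·3)=-8110/14067, b=Δ3−h3·(2M3+M4)/6=-5623/1563
seg 4: a=1, c=M4/2=-888/521, d=(M5−M4)/(6·3)=296/1563, b=Δ4−h4·(2M4+M5)/6=2723/1563
t_q=41/4 → seg 4, τ=9/4; S=1+2723/1563·τ+-888/521·τ²+296/1563·τ³=-6467/4168

  seg 0: a=-3 b=949/521 c=0 d=93/521
  seg 1: a=-1 b=1228/521 c=279/521 d=-5153/14067
  seg 2: a=1 b=-2251/521 c=-4316/1563 d=3254/1563
  seg 3: a=-4 b=-5623/1563 c=5446/1563 d=-8110/14067
  seg 4: a=1 b=2723/1563 c=-888/521 d=296/1563
S(41/4) = -6467/4168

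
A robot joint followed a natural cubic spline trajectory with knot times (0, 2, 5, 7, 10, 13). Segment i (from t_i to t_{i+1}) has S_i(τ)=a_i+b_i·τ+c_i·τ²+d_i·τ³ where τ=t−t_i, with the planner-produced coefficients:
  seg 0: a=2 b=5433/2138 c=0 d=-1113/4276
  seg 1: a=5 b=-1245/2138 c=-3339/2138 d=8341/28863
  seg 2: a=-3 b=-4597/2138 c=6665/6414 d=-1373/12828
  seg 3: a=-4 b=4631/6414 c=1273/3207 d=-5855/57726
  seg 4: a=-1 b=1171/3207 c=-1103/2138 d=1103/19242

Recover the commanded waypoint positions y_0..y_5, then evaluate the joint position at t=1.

y_0 = S_0(0) = a_0 = 2
y_1 = S_1(0) = a_1 = 5
y_2 = S_2(0) = a_2 = -3
y_3 = S_3(0) = a_3 = -4
y_4 = S_4(0) = a_4 = -1
y_5 = S_4(3) = -3
t_q=1 is in segment 0 (τ=1); S_0(τ)=18305/4276

y_0=2 y_1=5 y_2=-3 y_3=-4 y_4=-1 y_5=-3
S(1) = 18305/4276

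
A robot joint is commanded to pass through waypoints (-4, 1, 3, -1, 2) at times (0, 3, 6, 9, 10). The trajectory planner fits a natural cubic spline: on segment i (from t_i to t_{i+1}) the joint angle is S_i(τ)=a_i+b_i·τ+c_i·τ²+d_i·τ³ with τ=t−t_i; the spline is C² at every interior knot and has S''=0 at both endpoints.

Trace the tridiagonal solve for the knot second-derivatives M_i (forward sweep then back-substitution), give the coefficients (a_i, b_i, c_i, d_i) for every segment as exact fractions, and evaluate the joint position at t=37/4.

Δ: Δ0=5/3, Δ1=2/3, Δ2=-4/3, Δ3=3
row 1: diag=12, rhs=-6; c'=1/4, d'=-1/2
row 2: denom=12−3·1/4=45/4; d'=(-12−3·-1/2)/(45/4)=-14/15
row 3: denom=8−3·4/15=36/5; d'=(26−3·-14/15)/(36/5)=4
back: M3=4
back: M2=-14/15−4/15·4=-2
back: M1=-1/2−1/4·-2=0
M: M0=0, M1=0, M2=-2, M3=4, M4=0
seg 0: a=-4, c=M0/2=0, d=(M1−M0)/(6·3)=0, b=Δ0−h0·(2M0+M1)/6=5/3
seg 1: a=1, c=M1/2=0, d=(M2−M1)/(6·3)=-1/9, b=Δ1−h1·(2M1+M2)/6=5/3
seg 2: a=3, c=M2/2=-1, d=(M3−M2)/(6·3)=1/3, b=Δ2−h2·(2M2+M3)/6=-4/3
seg 3: a=-1, c=M3/2=2, d=(M4−M3)/(6·1)=-2/3, b=Δ3−h3·(2M3+M4)/6=5/3
t_q=37/4 → seg 3, τ=1/4; S=-1+5/3·τ+2·τ²+-2/3·τ³=-15/32

  seg 0: a=-4 b=5/3 c=0 d=0
  seg 1: a=1 b=5/3 c=0 d=-1/9
  seg 2: a=3 b=-4/3 c=-1 d=1/3
  seg 3: a=-1 b=5/3 c=2 d=-2/3
S(37/4) = -15/32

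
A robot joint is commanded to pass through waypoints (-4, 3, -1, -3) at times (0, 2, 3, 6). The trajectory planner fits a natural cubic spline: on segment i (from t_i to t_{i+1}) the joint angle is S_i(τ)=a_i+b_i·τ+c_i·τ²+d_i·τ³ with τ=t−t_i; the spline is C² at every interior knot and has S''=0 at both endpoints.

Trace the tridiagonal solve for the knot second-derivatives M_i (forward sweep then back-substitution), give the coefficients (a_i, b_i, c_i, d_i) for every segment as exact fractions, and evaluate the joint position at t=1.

  seg 0: a=-4 b=1747/282 c=0 d=-95/141
  seg 1: a=3 b=-533/282 c=-190/47 d=545/282
  seg 2: a=-1 b=-589/141 c=165/94 d=-55/282
S(1) = 143/94

Δ: Δ0=7/2, Δ1=-4, Δ2=-2/3
row 1: diag=6, rhs=-45; c'=1/6, d'=-15/2
row 2: denom=8−1·1/6=47/6; d'=(20−1·-15/2)/(47/6)=165/47
back: M2=165/47
back: M1=-15/2−1/6·165/47=-380/47
M: M0=0, M1=-380/47, M2=165/47, M3=0
seg 0: a=-4, c=M0/2=0, d=(M1−M0)/(6·2)=-95/141, b=Δ0−h0·(2M0+M1)/6=1747/282
seg 1: a=3, c=M1/2=-190/47, d=(M2−M1)/(6·1)=545/282, b=Δ1−h1·(2M1+M2)/6=-533/282
seg 2: a=-1, c=M2/2=165/94, d=(M3−M2)/(6·3)=-55/282, b=Δ2−h2·(2M2+M3)/6=-589/141
t_q=1 → seg 0, τ=1; S=-4+1747/282·τ+0·τ²+-95/141·τ³=143/94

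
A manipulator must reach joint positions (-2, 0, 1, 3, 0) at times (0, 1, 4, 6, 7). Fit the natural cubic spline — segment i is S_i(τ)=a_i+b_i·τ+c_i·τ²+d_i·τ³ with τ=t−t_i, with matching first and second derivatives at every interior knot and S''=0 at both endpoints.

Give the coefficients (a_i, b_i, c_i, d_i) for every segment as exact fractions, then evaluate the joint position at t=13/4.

  seg 0: a=-2 b=1376/591 c=0 d=-194/591
  seg 1: a=0 b=794/591 c=-194/197 d=383/1773
  seg 2: a=1 b=749/591 c=189/197 d=-323/591
  seg 3: a=3 b=-859/591 c=-457/197 d=457/591
S(13/4) = 6279/12608

Δ: Δ0=2, Δ1=1/3, Δ2=1, Δ3=-3
row 1: diag=8, rhs=-10; c'=3/8, d'=-5/4
row 2: denom=10−3·3/8=71/8; d'=(4−3·-5/4)/(71/8)=62/71
row 3: denom=6−2·16/71=394/71; d'=(-24−2·62/71)/(394/71)=-914/197
back: M3=-914/197
back: M2=62/71−16/71·-914/197=378/197
back: M1=-5/4−3/8·378/197=-388/197
M: M0=0, M1=-388/197, M2=378/197, M3=-914/197, M4=0
seg 0: a=-2, c=M0/2=0, d=(M1−M0)/(6·1)=-194/591, b=Δ0−h0·(2M0+M1)/6=1376/591
seg 1: a=0, c=M1/2=-194/197, d=(M2−M1)/(6·3)=383/1773, b=Δ1−h1·(2M1+M2)/6=794/591
seg 2: a=1, c=M2/2=189/197, d=(M3−M2)/(6·2)=-323/591, b=Δ2−h2·(2M2+M3)/6=749/591
seg 3: a=3, c=M3/2=-457/197, d=(M4−M3)/(6·1)=457/591, b=Δ3−h3·(2M3+M4)/6=-859/591
t_q=13/4 → seg 1, τ=9/4; S=0+794/591·τ+-194/197·τ²+383/1773·τ³=6279/12608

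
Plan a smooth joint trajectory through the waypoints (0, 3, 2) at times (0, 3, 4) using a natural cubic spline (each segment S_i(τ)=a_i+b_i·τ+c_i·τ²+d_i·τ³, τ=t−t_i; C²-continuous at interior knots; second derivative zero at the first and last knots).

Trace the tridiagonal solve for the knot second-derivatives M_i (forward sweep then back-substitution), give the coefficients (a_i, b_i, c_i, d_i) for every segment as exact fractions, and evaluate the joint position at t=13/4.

  seg 0: a=0 b=7/4 c=0 d=-1/12
  seg 1: a=3 b=-1/2 c=-3/4 d=1/4
S(13/4) = 725/256

Δ: Δ0=1, Δ1=-1
row 1: diag=8, rhs=-12; c'=1/8, d'=-3/2
back: M1=-3/2
M: M0=0, M1=-3/2, M2=0
seg 0: a=0, c=M0/2=0, d=(M1−M0)/(6·3)=-1/12, b=Δ0−h0·(2M0+M1)/6=7/4
seg 1: a=3, c=M1/2=-3/4, d=(M2−M1)/(6·1)=1/4, b=Δ1−h1·(2M1+M2)/6=-1/2
t_q=13/4 → seg 1, τ=1/4; S=3+-1/2·τ+-3/4·τ²+1/4·τ³=725/256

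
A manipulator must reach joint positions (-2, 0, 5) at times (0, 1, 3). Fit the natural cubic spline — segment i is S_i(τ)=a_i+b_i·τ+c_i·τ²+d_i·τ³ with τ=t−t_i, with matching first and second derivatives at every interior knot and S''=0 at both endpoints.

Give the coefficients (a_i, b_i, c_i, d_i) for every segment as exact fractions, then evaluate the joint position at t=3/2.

  seg 0: a=-2 b=23/12 c=0 d=1/12
  seg 1: a=0 b=13/6 c=1/4 d=-1/24
S(3/2) = 73/64

Δ: Δ0=2, Δ1=5/2
row 1: diag=6, rhs=3; c'=1/3, d'=1/2
back: M1=1/2
M: M0=0, M1=1/2, M2=0
seg 0: a=-2, c=M0/2=0, d=(M1−M0)/(6·1)=1/12, b=Δ0−h0·(2M0+M1)/6=23/12
seg 1: a=0, c=M1/2=1/4, d=(M2−M1)/(6·2)=-1/24, b=Δ1−h1·(2M1+M2)/6=13/6
t_q=3/2 → seg 1, τ=1/2; S=0+13/6·τ+1/4·τ²+-1/24·τ³=73/64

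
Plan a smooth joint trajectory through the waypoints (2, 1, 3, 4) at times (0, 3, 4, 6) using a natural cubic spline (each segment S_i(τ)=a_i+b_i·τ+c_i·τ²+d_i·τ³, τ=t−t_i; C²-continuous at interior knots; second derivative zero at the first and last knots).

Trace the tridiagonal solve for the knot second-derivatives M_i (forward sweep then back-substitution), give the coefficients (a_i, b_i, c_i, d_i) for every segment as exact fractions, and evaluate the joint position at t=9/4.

  seg 0: a=2 b=-373/282 c=0 d=31/282
  seg 1: a=1 b=232/141 c=93/94 d=-179/282
  seg 2: a=3 b=485/282 c=-43/47 d=43/282
S(9/4) = 1661/6016

Δ: Δ0=-1/3, Δ1=2, Δ2=1/2
row 1: diag=8, rhs=14; c'=1/8, d'=7/4
row 2: denom=6−1·1/8=47/8; d'=(-9−1·7/4)/(47/8)=-86/47
back: M2=-86/47
back: M1=7/4−1/8·-86/47=93/47
M: M0=0, M1=93/47, M2=-86/47, M3=0
seg 0: a=2, c=M0/2=0, d=(M1−M0)/(6·3)=31/282, b=Δ0−h0·(2M0+M1)/6=-373/282
seg 1: a=1, c=M1/2=93/94, d=(M2−M1)/(6·1)=-179/282, b=Δ1−h1·(2M1+M2)/6=232/141
seg 2: a=3, c=M2/2=-43/47, d=(M3−M2)/(6·2)=43/282, b=Δ2−h2·(2M2+M3)/6=485/282
t_q=9/4 → seg 0, τ=9/4; S=2+-373/282·τ+0·τ²+31/282·τ³=1661/6016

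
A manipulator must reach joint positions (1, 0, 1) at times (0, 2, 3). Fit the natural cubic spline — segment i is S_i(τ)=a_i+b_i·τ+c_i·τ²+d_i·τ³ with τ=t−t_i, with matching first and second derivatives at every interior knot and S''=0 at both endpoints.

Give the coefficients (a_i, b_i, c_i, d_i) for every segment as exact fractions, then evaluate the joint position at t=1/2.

  seg 0: a=1 b=-1 c=0 d=1/8
  seg 1: a=0 b=1/2 c=3/4 d=-1/4
S(1/2) = 33/64

Δ: Δ0=-1/2, Δ1=1
row 1: diag=6, rhs=9; c'=1/6, d'=3/2
back: M1=3/2
M: M0=0, M1=3/2, M2=0
seg 0: a=1, c=M0/2=0, d=(M1−M0)/(6·2)=1/8, b=Δ0−h0·(2M0+M1)/6=-1
seg 1: a=0, c=M1/2=3/4, d=(M2−M1)/(6·1)=-1/4, b=Δ1−h1·(2M1+M2)/6=1/2
t_q=1/2 → seg 0, τ=1/2; S=1+-1·τ+0·τ²+1/8·τ³=33/64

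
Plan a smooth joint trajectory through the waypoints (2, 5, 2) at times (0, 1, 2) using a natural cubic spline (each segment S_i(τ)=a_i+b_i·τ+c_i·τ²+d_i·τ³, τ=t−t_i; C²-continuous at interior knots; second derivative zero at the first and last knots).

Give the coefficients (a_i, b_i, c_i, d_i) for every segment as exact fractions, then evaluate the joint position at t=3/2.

  seg 0: a=2 b=9/2 c=0 d=-3/2
  seg 1: a=5 b=0 c=-9/2 d=3/2
S(3/2) = 65/16

Δ: Δ0=3, Δ1=-3
row 1: diag=4, rhs=-36; c'=1/4, d'=-9
back: M1=-9
M: M0=0, M1=-9, M2=0
seg 0: a=2, c=M0/2=0, d=(M1−M0)/(6·1)=-3/2, b=Δ0−h0·(2M0+M1)/6=9/2
seg 1: a=5, c=M1/2=-9/2, d=(M2−M1)/(6·1)=3/2, b=Δ1−h1·(2M1+M2)/6=0
t_q=3/2 → seg 1, τ=1/2; S=5+0·τ+-9/2·τ²+3/2·τ³=65/16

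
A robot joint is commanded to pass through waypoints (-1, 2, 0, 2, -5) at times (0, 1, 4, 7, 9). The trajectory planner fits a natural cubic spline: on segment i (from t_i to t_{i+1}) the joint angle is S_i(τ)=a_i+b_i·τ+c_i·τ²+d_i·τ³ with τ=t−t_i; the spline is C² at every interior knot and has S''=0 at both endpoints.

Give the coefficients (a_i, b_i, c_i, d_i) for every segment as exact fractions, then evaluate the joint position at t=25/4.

  seg 0: a=-1 b=101/28 c=0 d=-17/28
  seg 1: a=2 b=25/14 c=-51/28 d=253/756
  seg 2: a=0 b=-3/28 c=25/21 d=-235/756
  seg 3: a=2 b=-19/14 c=-45/28 d=15/56
S(25/4) = 4023/1792

Δ: Δ0=3, Δ1=-2/3, Δ2=2/3, Δ3=-7/2
row 1: diag=8, rhs=-22; c'=3/8, d'=-11/4
row 2: denom=12−3·3/8=87/8; d'=(8−3·-11/4)/(87/8)=130/87
row 3: denom=10−3·8/29=266/29; d'=(-25−3·130/87)/(266/29)=-45/14
back: M3=-45/14
back: M2=130/87−8/29·-45/14=50/21
back: M1=-11/4−3/8·50/21=-51/14
M: M0=0, M1=-51/14, M2=50/21, M3=-45/14, M4=0
seg 0: a=-1, c=M0/2=0, d=(M1−M0)/(6·1)=-17/28, b=Δ0−h0·(2M0+M1)/6=101/28
seg 1: a=2, c=M1/2=-51/28, d=(M2−M1)/(6·3)=253/756, b=Δ1−h1·(2M1+M2)/6=25/14
seg 2: a=0, c=M2/2=25/21, d=(M3−M2)/(6·3)=-235/756, b=Δ2−h2·(2M2+M3)/6=-3/28
seg 3: a=2, c=M3/2=-45/28, d=(M4−M3)/(6·2)=15/56, b=Δ3−h3·(2M3+M4)/6=-19/14
t_q=25/4 → seg 2, τ=9/4; S=0+-3/28·τ+25/21·τ²+-235/756·τ³=4023/1792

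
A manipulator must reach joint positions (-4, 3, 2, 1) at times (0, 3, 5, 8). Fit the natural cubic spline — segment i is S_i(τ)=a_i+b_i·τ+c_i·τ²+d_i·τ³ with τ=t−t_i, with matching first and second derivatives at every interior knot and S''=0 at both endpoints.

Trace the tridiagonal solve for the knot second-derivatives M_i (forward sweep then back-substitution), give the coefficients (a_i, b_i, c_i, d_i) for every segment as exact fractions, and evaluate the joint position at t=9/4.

Δ: Δ0=7/3, Δ1=-1/2, Δ2=-1/3
row 1: diag=10, rhs=-17; c'=1/5, d'=-17/10
row 2: denom=10−2·1/5=48/5; d'=(1−2·-17/10)/(48/5)=11/24
back: M2=11/24
back: M1=-17/10−1/5·11/24=-43/24
M: M0=0, M1=-43/24, M2=11/24, M3=0
seg 0: a=-4, c=M0/2=0, d=(M1−M0)/(6·3)=-43/432, b=Δ0−h0·(2M0+M1)/6=155/48
seg 1: a=3, c=M1/2=-43/48, d=(M2−M1)/(6·2)=3/16, b=Δ1−h1·(2M1+M2)/6=13/24
seg 2: a=2, c=M2/2=11/48, d=(M3−M2)/(6·3)=-11/432, b=Δ2−h2·(2M2+M3)/6=-19/24
t_q=9/4 → seg 0, τ=9/4; S=-4+155/48·τ+0·τ²+-43/432·τ³=2183/1024

  seg 0: a=-4 b=155/48 c=0 d=-43/432
  seg 1: a=3 b=13/24 c=-43/48 d=3/16
  seg 2: a=2 b=-19/24 c=11/48 d=-11/432
S(9/4) = 2183/1024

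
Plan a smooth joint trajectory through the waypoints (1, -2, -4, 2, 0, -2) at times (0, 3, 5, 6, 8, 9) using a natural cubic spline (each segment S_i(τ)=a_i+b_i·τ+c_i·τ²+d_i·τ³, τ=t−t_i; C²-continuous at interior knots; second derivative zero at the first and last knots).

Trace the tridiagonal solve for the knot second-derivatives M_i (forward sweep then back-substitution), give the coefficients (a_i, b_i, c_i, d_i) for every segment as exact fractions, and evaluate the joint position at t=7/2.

Δ: Δ0=-1, Δ1=-1, Δ2=6, Δ3=-1, Δ4=-2
row 1: diag=10, rhs=0; c'=1/5, d'=0
row 2: denom=6−2·1/5=28/5; d'=(42−2·0)/(28/5)=15/2
row 3: denom=6−1·5/28=163/28; d'=(-42−1·15/2)/(163/28)=-1386/163
row 4: denom=6−2·56/163=866/163; d'=(-6−2·-1386/163)/(866/163)=897/433
back: M4=897/433
back: M3=-1386/163−56/163·897/433=-3990/433
back: M2=15/2−5/28·-3990/433=3960/433
back: M1=0−1/5·3960/433=-792/433
M: M0=0, M1=-792/433, M2=3960/433, M3=-3990/433, M4=897/433, M5=0
seg 0: a=1, c=M0/2=0, d=(M1−M0)/(6·3)=-44/433, b=Δ0−h0·(2M0+M1)/6=-37/433
seg 1: a=-2, c=M1/2=-396/433, d=(M2−M1)/(6·2)=396/433, b=Δ1−h1·(2M1+M2)/6=-1225/433
seg 2: a=-4, c=M2/2=1980/433, d=(M3−M2)/(6·1)=-1325/433, b=Δ2−h2·(2M2+M3)/6=1943/433
seg 3: a=2, c=M3/2=-1995/433, d=(M4−M3)/(6·2)=1629/1732, b=Δ3−h3·(2M3+M4)/6=1928/433
seg 4: a=0, c=M4/2=897/866, d=(M5−M4)/(6·1)=-299/866, b=Δ4−h4·(2M4+M5)/6=-1165/433
t_q=7/2 → seg 1, τ=1/2; S=-2+-1225/433·τ+-396/433·τ²+396/433·τ³=-1528/433

  seg 0: a=1 b=-37/433 c=0 d=-44/433
  seg 1: a=-2 b=-1225/433 c=-396/433 d=396/433
  seg 2: a=-4 b=1943/433 c=1980/433 d=-1325/433
  seg 3: a=2 b=1928/433 c=-1995/433 d=1629/1732
  seg 4: a=0 b=-1165/433 c=897/866 d=-299/866
S(7/2) = -1528/433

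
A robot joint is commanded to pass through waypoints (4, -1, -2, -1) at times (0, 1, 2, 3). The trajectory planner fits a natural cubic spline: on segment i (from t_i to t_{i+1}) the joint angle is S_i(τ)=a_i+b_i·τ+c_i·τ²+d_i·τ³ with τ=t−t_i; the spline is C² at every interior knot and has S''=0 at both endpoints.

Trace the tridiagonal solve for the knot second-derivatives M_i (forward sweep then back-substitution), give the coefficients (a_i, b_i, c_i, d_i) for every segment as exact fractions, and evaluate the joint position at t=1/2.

  seg 0: a=4 b=-89/15 c=0 d=14/15
  seg 1: a=-1 b=-47/15 c=14/5 d=-2/3
  seg 2: a=-2 b=7/15 c=4/5 d=-4/15
S(1/2) = 23/20

Δ: Δ0=-5, Δ1=-1, Δ2=1
row 1: diag=4, rhs=24; c'=1/4, d'=6
row 2: denom=4−1·1/4=15/4; d'=(12−1·6)/(15/4)=8/5
back: M2=8/5
back: M1=6−1/4·8/5=28/5
M: M0=0, M1=28/5, M2=8/5, M3=0
seg 0: a=4, c=M0/2=0, d=(M1−M0)/(6·1)=14/15, b=Δ0−h0·(2M0+M1)/6=-89/15
seg 1: a=-1, c=M1/2=14/5, d=(M2−M1)/(6·1)=-2/3, b=Δ1−h1·(2M1+M2)/6=-47/15
seg 2: a=-2, c=M2/2=4/5, d=(M3−M2)/(6·1)=-4/15, b=Δ2−h2·(2M2+M3)/6=7/15
t_q=1/2 → seg 0, τ=1/2; S=4+-89/15·τ+0·τ²+14/15·τ³=23/20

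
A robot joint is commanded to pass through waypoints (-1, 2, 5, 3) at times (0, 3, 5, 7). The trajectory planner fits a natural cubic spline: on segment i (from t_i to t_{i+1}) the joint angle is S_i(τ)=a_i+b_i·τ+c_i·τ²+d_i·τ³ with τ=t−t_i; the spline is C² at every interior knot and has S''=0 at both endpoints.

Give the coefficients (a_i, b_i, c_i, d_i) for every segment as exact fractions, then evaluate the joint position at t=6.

Δ: Δ0=1, Δ1=3/2, Δ2=-1
row 1: diag=10, rhs=3; c'=1/5, d'=3/10
row 2: denom=8−2·1/5=38/5; d'=(-15−2·3/10)/(38/5)=-39/19
back: M2=-39/19
back: M1=3/10−1/5·-39/19=27/38
M: M0=0, M1=27/38, M2=-39/19, M3=0
seg 0: a=-1, c=M0/2=0, d=(M1−M0)/(6·3)=3/76, b=Δ0−h0·(2M0+M1)/6=49/76
seg 1: a=2, c=M1/2=27/76, d=(M2−M1)/(6·2)=-35/152, b=Δ1−h1·(2M1+M2)/6=65/38
seg 2: a=5, c=M2/2=-39/38, d=(M3−M2)/(6·2)=13/76, b=Δ2−h2·(2M2+M3)/6=7/19
t_q=6 → seg 2, τ=1; S=5+7/19·τ+-39/38·τ²+13/76·τ³=343/76

  seg 0: a=-1 b=49/76 c=0 d=3/76
  seg 1: a=2 b=65/38 c=27/76 d=-35/152
  seg 2: a=5 b=7/19 c=-39/38 d=13/76
S(6) = 343/76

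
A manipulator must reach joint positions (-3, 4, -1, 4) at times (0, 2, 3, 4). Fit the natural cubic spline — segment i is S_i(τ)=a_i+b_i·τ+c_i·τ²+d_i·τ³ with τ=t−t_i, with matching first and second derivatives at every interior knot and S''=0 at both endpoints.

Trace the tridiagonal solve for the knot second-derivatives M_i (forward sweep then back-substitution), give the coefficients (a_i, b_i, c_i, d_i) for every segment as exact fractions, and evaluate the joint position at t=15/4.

Δ: Δ0=7/2, Δ1=-5, Δ2=5
row 1: diag=6, rhs=-51; c'=1/6, d'=-17/2
row 2: denom=4−1·1/6=23/6; d'=(60−1·-17/2)/(23/6)=411/23
back: M2=411/23
back: M1=-17/2−1/6·411/23=-264/23
M: M0=0, M1=-264/23, M2=411/23, M3=0
seg 0: a=-3, c=M0/2=0, d=(M1−M0)/(6·2)=-22/23, b=Δ0−h0·(2M0+M1)/6=337/46
seg 1: a=4, c=M1/2=-132/23, d=(M2−M1)/(6·1)=225/46, b=Δ1−h1·(2M1+M2)/6=-191/46
seg 2: a=-1, c=M2/2=411/46, d=(M3−M2)/(6·1)=-137/46, b=Δ2−h2·(2M2+M3)/6=-22/23
t_q=15/4 → seg 2, τ=3/4; S=-1+-22/23·τ+411/46·τ²+-137/46·τ³=6041/2944

  seg 0: a=-3 b=337/46 c=0 d=-22/23
  seg 1: a=4 b=-191/46 c=-132/23 d=225/46
  seg 2: a=-1 b=-22/23 c=411/46 d=-137/46
S(15/4) = 6041/2944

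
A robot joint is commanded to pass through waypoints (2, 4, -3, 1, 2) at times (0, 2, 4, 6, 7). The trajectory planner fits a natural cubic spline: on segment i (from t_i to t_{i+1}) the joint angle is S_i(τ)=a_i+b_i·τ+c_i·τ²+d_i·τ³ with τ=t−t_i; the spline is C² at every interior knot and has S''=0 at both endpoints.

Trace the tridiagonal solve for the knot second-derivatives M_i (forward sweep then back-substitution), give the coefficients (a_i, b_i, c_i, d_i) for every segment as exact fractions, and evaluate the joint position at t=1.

Δ: Δ0=1, Δ1=-7/2, Δ2=2, Δ3=1
row 1: diag=8, rhs=-27; c'=1/4, d'=-27/8
row 2: denom=8−2·1/4=15/2; d'=(33−2·-27/8)/(15/2)=53/10
row 3: denom=6−2·4/15=82/15; d'=(-6−2·53/10)/(82/15)=-249/82
back: M3=-249/82
back: M2=53/10−4/15·-249/82=501/82
back: M1=-27/8−1/4·501/82=-201/41
M: M0=0, M1=-201/41, M2=501/82, M3=-249/82, M4=0
seg 0: a=2, c=M0/2=0, d=(M1−M0)/(6·2)=-67/164, b=Δ0−h0·(2M0+M1)/6=108/41
seg 1: a=4, c=M1/2=-201/82, d=(M2−M1)/(6·2)=301/328, b=Δ1−h1·(2M1+M2)/6=-93/41
seg 2: a=-3, c=M2/2=501/164, d=(M3−M2)/(6·2)=-125/164, b=Δ2−h2·(2M2+M3)/6=-87/82
seg 3: a=1, c=M3/2=-249/164, d=(M4−M3)/(6·1)=83/164, b=Δ3−h3·(2M3+M4)/6=165/82
t_q=1 → seg 0, τ=1; S=2+108/41·τ+0·τ²+-67/164·τ³=693/164

  seg 0: a=2 b=108/41 c=0 d=-67/164
  seg 1: a=4 b=-93/41 c=-201/82 d=301/328
  seg 2: a=-3 b=-87/82 c=501/164 d=-125/164
  seg 3: a=1 b=165/82 c=-249/164 d=83/164
S(1) = 693/164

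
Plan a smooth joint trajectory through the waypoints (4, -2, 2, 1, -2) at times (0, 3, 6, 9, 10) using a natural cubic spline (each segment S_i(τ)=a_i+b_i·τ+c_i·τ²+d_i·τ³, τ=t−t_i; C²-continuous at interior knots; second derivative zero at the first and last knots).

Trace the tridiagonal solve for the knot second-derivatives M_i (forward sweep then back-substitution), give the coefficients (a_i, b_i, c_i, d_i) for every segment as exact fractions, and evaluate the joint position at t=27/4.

Δ: Δ0=-2, Δ1=4/3, Δ2=-1/3, Δ3=-3
row 1: diag=12, rhs=20; c'=1/4, d'=5/3
row 2: denom=12−3·1/4=45/4; d'=(-10−3·5/3)/(45/4)=-4/3
row 3: denom=8−3·4/15=36/5; d'=(-16−3·-4/3)/(36/5)=-5/3
back: M3=-5/3
back: M2=-4/3−4/15·-5/3=-8/9
back: M1=5/3−1/4·-8/9=17/9
M: M0=0, M1=17/9, M2=-8/9, M3=-5/3, M4=0
seg 0: a=4, c=M0/2=0, d=(M1−M0)/(6·3)=17/162, b=Δ0−h0·(2M0+M1)/6=-53/18
seg 1: a=-2, c=M1/2=17/18, d=(M2−M1)/(6·3)=-25/162, b=Δ1−h1·(2M1+M2)/6=-1/9
seg 2: a=2, c=M2/2=-4/9, d=(M3−M2)/(6·3)=-7/162, b=Δ2−h2·(2M2+M3)/6=25/18
seg 3: a=1, c=M3/2=-5/6, d=(M4−M3)/(6·1)=5/18, b=Δ3−h3·(2M3+M4)/6=-22/9
t_q=27/4 → seg 2, τ=3/4; S=2+25/18·τ+-4/9·τ²+-7/162·τ³=355/128

  seg 0: a=4 b=-53/18 c=0 d=17/162
  seg 1: a=-2 b=-1/9 c=17/18 d=-25/162
  seg 2: a=2 b=25/18 c=-4/9 d=-7/162
  seg 3: a=1 b=-22/9 c=-5/6 d=5/18
S(27/4) = 355/128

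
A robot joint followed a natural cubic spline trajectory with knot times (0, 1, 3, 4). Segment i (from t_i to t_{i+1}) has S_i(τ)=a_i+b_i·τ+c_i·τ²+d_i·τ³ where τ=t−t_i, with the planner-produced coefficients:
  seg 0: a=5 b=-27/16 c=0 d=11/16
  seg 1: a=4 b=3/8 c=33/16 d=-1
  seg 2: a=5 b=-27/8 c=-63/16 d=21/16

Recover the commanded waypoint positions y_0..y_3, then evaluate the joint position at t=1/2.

y_0=5 y_1=4 y_2=5 y_3=-1
S(1/2) = 543/128

y_0 = S_0(0) = a_0 = 5
y_1 = S_1(0) = a_1 = 4
y_2 = S_2(0) = a_2 = 5
y_3 = S_2(1) = -1
t_q=1/2 is in segment 0 (τ=1/2); S_0(τ)=543/128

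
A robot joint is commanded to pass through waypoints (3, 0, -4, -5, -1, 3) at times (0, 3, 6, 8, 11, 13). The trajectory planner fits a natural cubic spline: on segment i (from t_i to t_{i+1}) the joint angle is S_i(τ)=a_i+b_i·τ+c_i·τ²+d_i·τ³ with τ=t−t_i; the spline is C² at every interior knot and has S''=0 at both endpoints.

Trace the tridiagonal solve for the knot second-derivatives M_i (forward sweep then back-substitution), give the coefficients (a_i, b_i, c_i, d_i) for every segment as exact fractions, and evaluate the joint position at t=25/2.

  seg 0: a=3 b=-5575/6414 c=0 d=-839/57726
  seg 1: a=0 b=-4046/3207 c=-839/6414 d=2057/57726
  seg 2: a=-4 b=-6955/6414 c=203/1069 d=164/3207
  seg 3: a=-5 b=1853/6414 c=531/1069 d=-953/19242
  seg 4: a=-1 b=6196/3207 c=109/2138 d=-109/12828
S(25/2) = 67871/34208

Δ: Δ0=-1, Δ1=-4/3, Δ2=-1/2, Δ3=4/3, Δ4=2
row 1: diag=12, rhs=-2; c'=1/4, d'=-1/6
row 2: denom=10−3·1/4=37/4; d'=(5−3·-1/6)/(37/4)=22/37
row 3: denom=10−2·8/37=354/37; d'=(11−2·22/37)/(354/37)=121/118
row 4: denom=10−3·37/118=1069/118; d'=(4−3·121/118)/(1069/118)=109/1069
back: M4=109/1069
back: M3=121/118−37/118·109/1069=1062/1069
back: M2=22/37−8/37·1062/1069=406/1069
back: M1=-1/6−1/4·406/1069=-839/3207
M: M0=0, M1=-839/3207, M2=406/1069, M3=1062/1069, M4=109/1069, M5=0
seg 0: a=3, c=M0/2=0, d=(M1−M0)/(6·3)=-839/57726, b=Δ0−h0·(2M0+M1)/6=-5575/6414
seg 1: a=0, c=M1/2=-839/6414, d=(M2−M1)/(6·3)=2057/57726, b=Δ1−h1·(2M1+M2)/6=-4046/3207
seg 2: a=-4, c=M2/2=203/1069, d=(M3−M2)/(6·2)=164/3207, b=Δ2−h2·(2M2+M3)/6=-6955/6414
seg 3: a=-5, c=M3/2=531/1069, d=(M4−M3)/(6·3)=-953/19242, b=Δ3−h3·(2M3+M4)/6=1853/6414
seg 4: a=-1, c=M4/2=109/2138, d=(M5−M4)/(6·2)=-109/12828, b=Δ4−h4·(2M4+M5)/6=6196/3207
t_q=25/2 → seg 4, τ=3/2; S=-1+6196/3207·τ+109/2138·τ²+-109/12828·τ³=67871/34208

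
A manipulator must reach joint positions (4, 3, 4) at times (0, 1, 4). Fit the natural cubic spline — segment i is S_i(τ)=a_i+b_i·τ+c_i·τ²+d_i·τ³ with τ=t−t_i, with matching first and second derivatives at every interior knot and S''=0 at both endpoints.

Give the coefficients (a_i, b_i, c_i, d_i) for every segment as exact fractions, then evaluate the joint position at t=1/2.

  seg 0: a=4 b=-7/6 c=0 d=1/6
  seg 1: a=3 b=-2/3 c=1/2 d=-1/18
S(1/2) = 55/16

Δ: Δ0=-1, Δ1=1/3
row 1: diag=8, rhs=8; c'=3/8, d'=1
back: M1=1
M: M0=0, M1=1, M2=0
seg 0: a=4, c=M0/2=0, d=(M1−M0)/(6·1)=1/6, b=Δ0−h0·(2M0+M1)/6=-7/6
seg 1: a=3, c=M1/2=1/2, d=(M2−M1)/(6·3)=-1/18, b=Δ1−h1·(2M1+M2)/6=-2/3
t_q=1/2 → seg 0, τ=1/2; S=4+-7/6·τ+0·τ²+1/6·τ³=55/16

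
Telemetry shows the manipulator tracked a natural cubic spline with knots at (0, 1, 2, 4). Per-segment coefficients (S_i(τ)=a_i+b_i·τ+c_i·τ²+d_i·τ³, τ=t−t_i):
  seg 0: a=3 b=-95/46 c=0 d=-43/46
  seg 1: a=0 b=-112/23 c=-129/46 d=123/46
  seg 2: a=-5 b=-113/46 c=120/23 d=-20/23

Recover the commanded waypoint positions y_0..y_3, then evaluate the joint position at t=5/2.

y_0=3 y_1=0 y_2=-5 y_3=4
S(5/2) = -463/92

y_0 = S_0(0) = a_0 = 3
y_1 = S_1(0) = a_1 = 0
y_2 = S_2(0) = a_2 = -5
y_3 = S_2(2) = 4
t_q=5/2 is in segment 2 (τ=1/2); S_2(τ)=-463/92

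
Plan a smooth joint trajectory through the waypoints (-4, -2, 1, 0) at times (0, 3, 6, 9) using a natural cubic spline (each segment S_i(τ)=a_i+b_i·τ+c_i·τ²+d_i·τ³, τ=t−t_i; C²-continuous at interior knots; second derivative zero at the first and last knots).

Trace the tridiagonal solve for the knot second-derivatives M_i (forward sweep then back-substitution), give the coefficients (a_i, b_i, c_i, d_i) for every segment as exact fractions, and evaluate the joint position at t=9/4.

  seg 0: a=-4 b=22/45 c=0 d=8/405
  seg 1: a=-2 b=46/45 c=8/45 d=-5/81
  seg 2: a=1 b=19/45 c=-17/45 d=17/405
S(9/4) = -107/40

Δ: Δ0=2/3, Δ1=1, Δ2=-1/3
row 1: diag=12, rhs=2; c'=1/4, d'=1/6
row 2: denom=12−3·1/4=45/4; d'=(-8−3·1/6)/(45/4)=-34/45
back: M2=-34/45
back: M1=1/6−1/4·-34/45=16/45
M: M0=0, M1=16/45, M2=-34/45, M3=0
seg 0: a=-4, c=M0/2=0, d=(M1−M0)/(6·3)=8/405, b=Δ0−h0·(2M0+M1)/6=22/45
seg 1: a=-2, c=M1/2=8/45, d=(M2−M1)/(6·3)=-5/81, b=Δ1−h1·(2M1+M2)/6=46/45
seg 2: a=1, c=M2/2=-17/45, d=(M3−M2)/(6·3)=17/405, b=Δ2−h2·(2M2+M3)/6=19/45
t_q=9/4 → seg 0, τ=9/4; S=-4+22/45·τ+0·τ²+8/405·τ³=-107/40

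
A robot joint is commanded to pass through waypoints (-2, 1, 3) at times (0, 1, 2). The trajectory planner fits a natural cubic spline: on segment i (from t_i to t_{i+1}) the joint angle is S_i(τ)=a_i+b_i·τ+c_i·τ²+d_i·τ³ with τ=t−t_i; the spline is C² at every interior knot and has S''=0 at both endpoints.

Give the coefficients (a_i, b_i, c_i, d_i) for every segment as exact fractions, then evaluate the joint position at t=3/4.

  seg 0: a=-2 b=13/4 c=0 d=-1/4
  seg 1: a=1 b=5/2 c=-3/4 d=1/4
S(3/4) = 85/256

Δ: Δ0=3, Δ1=2
row 1: diag=4, rhs=-6; c'=1/4, d'=-3/2
back: M1=-3/2
M: M0=0, M1=-3/2, M2=0
seg 0: a=-2, c=M0/2=0, d=(M1−M0)/(6·1)=-1/4, b=Δ0−h0·(2M0+M1)/6=13/4
seg 1: a=1, c=M1/2=-3/4, d=(M2−M1)/(6·1)=1/4, b=Δ1−h1·(2M1+M2)/6=5/2
t_q=3/4 → seg 0, τ=3/4; S=-2+13/4·τ+0·τ²+-1/4·τ³=85/256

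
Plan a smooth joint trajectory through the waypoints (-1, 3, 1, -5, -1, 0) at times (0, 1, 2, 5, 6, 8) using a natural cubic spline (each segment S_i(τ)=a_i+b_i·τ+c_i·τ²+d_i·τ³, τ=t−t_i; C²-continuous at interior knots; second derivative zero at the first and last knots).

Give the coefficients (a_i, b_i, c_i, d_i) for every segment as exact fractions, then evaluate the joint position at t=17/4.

  seg 0: a=-1 b=13555/2482 c=0 d=-3627/2482
  seg 1: a=3 b=1337/1241 c=-10881/2482 d=3243/2482
  seg 2: a=1 b=-9359/2482 c=-576/1241 d=2617/7446
  seg 3: a=-5 b=3641/1241 c=6699/2482 d=-4053/2482
  seg 4: a=-1 b=8521/2482 c=-2730/1241 d=455/1241
S(17/4) = -926165/158848

Δ: Δ0=4, Δ1=-2, Δ2=-2, Δ3=4, Δ4=1/2
row 1: diag=4, rhs=-36; c'=1/4, d'=-9
row 2: denom=8−1·1/4=31/4; d'=(0−1·-9)/(31/4)=36/31
row 3: denom=8−3·12/31=212/31; d'=(36−3·36/31)/(212/31)=252/53
row 4: denom=6−1·31/212=1241/212; d'=(-21−1·252/53)/(1241/212)=-5460/1241
back: M4=-5460/1241
back: M3=252/53−31/212·-5460/1241=6699/1241
back: M2=36/31−12/31·6699/1241=-1152/1241
back: M1=-9−1/4·-1152/1241=-10881/1241
M: M0=0, M1=-10881/1241, M2=-1152/1241, M3=6699/1241, M4=-5460/1241, M5=0
seg 0: a=-1, c=M0/2=0, d=(M1−M0)/(6·1)=-3627/2482, b=Δ0−h0·(2M0+M1)/6=13555/2482
seg 1: a=3, c=M1/2=-10881/2482, d=(M2−M1)/(6·1)=3243/2482, b=Δ1−h1·(2M1+M2)/6=1337/1241
seg 2: a=1, c=M2/2=-576/1241, d=(M3−M2)/(6·3)=2617/7446, b=Δ2−h2·(2M2+M3)/6=-9359/2482
seg 3: a=-5, c=M3/2=6699/2482, d=(M4−M3)/(6·1)=-4053/2482, b=Δ3−h3·(2M3+M4)/6=3641/1241
seg 4: a=-1, c=M4/2=-2730/1241, d=(M5−M4)/(6·2)=455/1241, b=Δ4−h4·(2M4+M5)/6=8521/2482
t_q=17/4 → seg 2, τ=9/4; S=1+-9359/2482·τ+-576/1241·τ²+2617/7446·τ³=-926165/158848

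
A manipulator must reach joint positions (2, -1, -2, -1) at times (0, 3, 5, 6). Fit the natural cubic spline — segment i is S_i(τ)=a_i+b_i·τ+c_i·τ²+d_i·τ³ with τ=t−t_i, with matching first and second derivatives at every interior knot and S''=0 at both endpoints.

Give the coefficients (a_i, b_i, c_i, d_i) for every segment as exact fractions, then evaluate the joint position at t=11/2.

Δ: Δ0=-1, Δ1=-1/2, Δ2=1
row 1: diag=10, rhs=3; c'=1/5, d'=3/10
row 2: denom=6−2·1/5=28/5; d'=(9−2·3/10)/(28/5)=3/2
back: M2=3/2
back: M1=3/10−1/5·3/2=0
M: M0=0, M1=0, M2=3/2, M3=0
seg 0: a=2, c=M0/2=0, d=(M1−M0)/(6·3)=0, b=Δ0−h0·(2M0+M1)/6=-1
seg 1: a=-1, c=M1/2=0, d=(M2−M1)/(6·2)=1/8, b=Δ1−h1·(2M1+M2)/6=-1
seg 2: a=-2, c=M2/2=3/4, d=(M3−M2)/(6·1)=-1/4, b=Δ2−h2·(2M2+M3)/6=1/2
t_q=11/2 → seg 2, τ=1/2; S=-2+1/2·τ+3/4·τ²+-1/4·τ³=-51/32

  seg 0: a=2 b=-1 c=0 d=0
  seg 1: a=-1 b=-1 c=0 d=1/8
  seg 2: a=-2 b=1/2 c=3/4 d=-1/4
S(11/2) = -51/32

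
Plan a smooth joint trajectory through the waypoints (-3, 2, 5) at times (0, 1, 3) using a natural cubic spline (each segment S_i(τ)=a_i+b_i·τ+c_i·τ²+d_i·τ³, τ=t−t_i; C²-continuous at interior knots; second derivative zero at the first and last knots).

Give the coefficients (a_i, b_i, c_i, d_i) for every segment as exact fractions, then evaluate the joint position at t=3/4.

  seg 0: a=-3 b=67/12 c=0 d=-7/12
  seg 1: a=2 b=23/6 c=-7/4 d=7/24
S(3/4) = 241/256

Δ: Δ0=5, Δ1=3/2
row 1: diag=6, rhs=-21; c'=1/3, d'=-7/2
back: M1=-7/2
M: M0=0, M1=-7/2, M2=0
seg 0: a=-3, c=M0/2=0, d=(M1−M0)/(6·1)=-7/12, b=Δ0−h0·(2M0+M1)/6=67/12
seg 1: a=2, c=M1/2=-7/4, d=(M2−M1)/(6·2)=7/24, b=Δ1−h1·(2M1+M2)/6=23/6
t_q=3/4 → seg 0, τ=3/4; S=-3+67/12·τ+0·τ²+-7/12·τ³=241/256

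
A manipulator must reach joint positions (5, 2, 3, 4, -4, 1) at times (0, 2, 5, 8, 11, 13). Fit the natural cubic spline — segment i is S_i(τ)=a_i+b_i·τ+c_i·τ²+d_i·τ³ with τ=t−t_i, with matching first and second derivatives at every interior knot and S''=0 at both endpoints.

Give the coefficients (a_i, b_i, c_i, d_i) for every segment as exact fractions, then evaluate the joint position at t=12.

  seg 0: a=5 b=-4637/2538 c=0 d=415/5076
  seg 1: a=2 b=-2147/2538 c=415/846 d=-371/11421
  seg 2: a=3 b=3097/2538 c=503/2538 d=-40/243
  seg 3: a=4 b=-5165/2538 c=-3257/2538 d=4084/11421
  seg 4: a=-4 b=-203/2538 c=1637/846 d=-1637/5076
S(12) = -4175/1692

Δ: Δ0=-3/2, Δ1=1/3, Δ2=1/3, Δ3=-8/3, Δ4=5/2
row 1: diag=10, rhs=11; c'=3/10, d'=11/10
row 2: denom=12−3·3/10=111/10; d'=(0−3·11/10)/(111/10)=-11/37
row 3: denom=12−3·10/37=414/37; d'=(-18−3·-11/37)/(414/37)=-211/138
row 4: denom=10−3·37/138=423/46; d'=(31−3·-211/138)/(423/46)=1637/423
back: M4=1637/423
back: M3=-211/138−37/138·1637/423=-3257/1269
back: M2=-11/37−10/37·-3257/1269=503/1269
back: M1=11/10−3/10·503/1269=415/423
M: M0=0, M1=415/423, M2=503/1269, M3=-3257/1269, M4=1637/423, M5=0
seg 0: a=5, c=M0/2=0, d=(M1−M0)/(6·2)=415/5076, b=Δ0−h0·(2M0+M1)/6=-4637/2538
seg 1: a=2, c=M1/2=415/846, d=(M2−M1)/(6·3)=-371/11421, b=Δ1−h1·(2M1+M2)/6=-2147/2538
seg 2: a=3, c=M2/2=503/2538, d=(M3−M2)/(6·3)=-40/243, b=Δ2−h2·(2M2+M3)/6=3097/2538
seg 3: a=4, c=M3/2=-3257/2538, d=(M4−M3)/(6·3)=4084/11421, b=Δ3−h3·(2M3+M4)/6=-5165/2538
seg 4: a=-4, c=M4/2=1637/846, d=(M5−M4)/(6·2)=-1637/5076, b=Δ4−h4·(2M4+M5)/6=-203/2538
t_q=12 → seg 4, τ=1; S=-4+-203/2538·τ+1637/846·τ²+-1637/5076·τ³=-4175/1692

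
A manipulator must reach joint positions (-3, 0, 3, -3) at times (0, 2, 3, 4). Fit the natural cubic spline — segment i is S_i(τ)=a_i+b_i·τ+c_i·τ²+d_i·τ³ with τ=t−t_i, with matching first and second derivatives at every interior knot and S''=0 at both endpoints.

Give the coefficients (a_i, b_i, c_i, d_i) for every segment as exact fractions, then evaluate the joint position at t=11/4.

Δ: Δ0=3/2, Δ1=3, Δ2=-6
row 1: diag=6, rhs=9; c'=1/6, d'=3/2
row 2: denom=4−1·1/6=23/6; d'=(-54−1·3/2)/(23/6)=-333/23
back: M2=-333/23
back: M1=3/2−1/6·-333/23=90/23
M: M0=0, M1=90/23, M2=-333/23, M3=0
seg 0: a=-3, c=M0/2=0, d=(M1−M0)/(6·2)=15/46, b=Δ0−h0·(2M0+M1)/6=9/46
seg 1: a=0, c=M1/2=45/23, d=(M2−M1)/(6·1)=-141/46, b=Δ1−h1·(2M1+M2)/6=189/46
seg 2: a=3, c=M2/2=-333/46, d=(M3−M2)/(6·1)=111/46, b=Δ2−h2·(2M2+M3)/6=-27/23
t_q=11/4 → seg 1, τ=3/4; S=0+189/46·τ+45/23·τ²+-141/46·τ³=8505/2944

  seg 0: a=-3 b=9/46 c=0 d=15/46
  seg 1: a=0 b=189/46 c=45/23 d=-141/46
  seg 2: a=3 b=-27/23 c=-333/46 d=111/46
S(11/4) = 8505/2944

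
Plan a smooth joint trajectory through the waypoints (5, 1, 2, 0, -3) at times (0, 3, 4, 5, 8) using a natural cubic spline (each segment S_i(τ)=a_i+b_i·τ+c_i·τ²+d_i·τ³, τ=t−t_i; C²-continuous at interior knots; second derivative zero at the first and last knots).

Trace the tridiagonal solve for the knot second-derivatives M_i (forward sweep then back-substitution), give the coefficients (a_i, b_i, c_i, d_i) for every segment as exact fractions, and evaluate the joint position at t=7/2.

  seg 0: a=5 b=-51/20 c=0 d=73/540
  seg 1: a=1 b=11/10 c=73/60 d=-79/60
  seg 2: a=2 b=-5/12 c=-41/15 d=23/20
  seg 3: a=0 b=-73/30 c=43/60 d=-43/540
S(7/2) = 811/480

Δ: Δ0=-4/3, Δ1=1, Δ2=-2, Δ3=-1
row 1: diag=8, rhs=14; c'=1/8, d'=7/4
row 2: denom=4−1·1/8=31/8; d'=(-18−1·7/4)/(31/8)=-158/31
row 3: denom=8−1·8/31=240/31; d'=(6−1·-158/31)/(240/31)=43/30
back: M3=43/30
back: M2=-158/31−8/31·43/30=-82/15
back: M1=7/4−1/8·-82/15=73/30
M: M0=0, M1=73/30, M2=-82/15, M3=43/30, M4=0
seg 0: a=5, c=M0/2=0, d=(M1−M0)/(6·3)=73/540, b=Δ0−h0·(2M0+M1)/6=-51/20
seg 1: a=1, c=M1/2=73/60, d=(M2−M1)/(6·1)=-79/60, b=Δ1−h1·(2M1+M2)/6=11/10
seg 2: a=2, c=M2/2=-41/15, d=(M3−M2)/(6·1)=23/20, b=Δ2−h2·(2M2+M3)/6=-5/12
seg 3: a=0, c=M3/2=43/60, d=(M4−M3)/(6·3)=-43/540, b=Δ3−h3·(2M3+M4)/6=-73/30
t_q=7/2 → seg 1, τ=1/2; S=1+11/10·τ+73/60·τ²+-79/60·τ³=811/480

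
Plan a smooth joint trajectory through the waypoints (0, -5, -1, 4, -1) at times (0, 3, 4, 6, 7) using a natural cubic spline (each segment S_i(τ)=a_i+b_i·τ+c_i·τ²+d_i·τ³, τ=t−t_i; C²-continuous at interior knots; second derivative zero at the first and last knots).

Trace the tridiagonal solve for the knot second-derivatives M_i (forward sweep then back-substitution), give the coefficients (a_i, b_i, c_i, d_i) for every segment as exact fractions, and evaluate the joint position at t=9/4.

  seg 0: a=0 b=-1414/375 c=0 d=263/1125
  seg 1: a=-5 b=953/375 c=263/125 d=-242/375
  seg 2: a=-1 b=361/75 c=21/125 d=-1987/3000
  seg 3: a=4 b=-1847/750 c=-1903/500 d=1903/1500
S(9/4) = -46569/8000

Δ: Δ0=-5/3, Δ1=4, Δ2=5/2, Δ3=-5
row 1: diag=8, rhs=34; c'=1/8, d'=17/4
row 2: denom=6−1·1/8=47/8; d'=(-9−1·17/4)/(47/8)=-106/47
row 3: denom=6−2·16/47=250/47; d'=(-45−2·-106/47)/(250/47)=-1903/250
back: M3=-1903/250
back: M2=-106/47−16/47·-1903/250=42/125
back: M1=17/4−1/8·42/125=526/125
M: M0=0, M1=526/125, M2=42/125, M3=-1903/250, M4=0
seg 0: a=0, c=M0/2=0, d=(M1−M0)/(6·3)=263/1125, b=Δ0−h0·(2M0+M1)/6=-1414/375
seg 1: a=-5, c=M1/2=263/125, d=(M2−M1)/(6·1)=-242/375, b=Δ1−h1·(2M1+M2)/6=953/375
seg 2: a=-1, c=M2/2=21/125, d=(M3−M2)/(6·2)=-1987/3000, b=Δ2−h2·(2M2+M3)/6=361/75
seg 3: a=4, c=M3/2=-1903/500, d=(M4−M3)/(6·1)=1903/1500, b=Δ3−h3·(2M3+M4)/6=-1847/750
t_q=9/4 → seg 0, τ=9/4; S=0+-1414/375·τ+0·τ²+263/1125·τ³=-46569/8000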